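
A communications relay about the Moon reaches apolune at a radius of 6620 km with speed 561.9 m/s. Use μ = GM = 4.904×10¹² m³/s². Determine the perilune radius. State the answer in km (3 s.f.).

perilune radius ≈ 1790 km

r_a = 6.620×10⁶ m.
Specific energy ε = v²/2 − μ/r = -5.829×10⁵ J/kg, so a = −μ/(2ε) = 4.206×10⁶ m.
The apsides satisfy r_p + r_a = 2a, so the perilune radius is 2a − r_a = 1.793×10⁶ m = 1792.8 km.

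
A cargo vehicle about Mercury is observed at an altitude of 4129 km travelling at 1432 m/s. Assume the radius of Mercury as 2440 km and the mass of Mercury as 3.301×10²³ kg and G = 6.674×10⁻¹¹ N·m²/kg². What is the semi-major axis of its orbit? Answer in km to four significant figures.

μ = GM = 6.674×10⁻¹¹ × 3.301×10²³ = 2.203×10¹³ m³/s².
r = 2440 + 4129 = 6569.0 km = 6.569×10⁶ m.
Vis-viva rearranged: 1/a = 2/r − v²/μ = 3.045×10⁻⁷ − 9.308×10⁻⁸ = 2.114×10⁻⁷ m⁻¹.
a = 4.731×10⁶ m = 4730.8 km.

a ≈ 4731 km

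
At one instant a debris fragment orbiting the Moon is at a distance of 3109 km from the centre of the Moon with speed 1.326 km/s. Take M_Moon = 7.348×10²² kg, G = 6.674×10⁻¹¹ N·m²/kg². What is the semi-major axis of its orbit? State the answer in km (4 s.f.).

μ = GM = 6.674×10⁻¹¹ × 7.348×10²² = 4.904×10¹² m³/s².
r = 3.109×10⁶ m.
Vis-viva rearranged: 1/a = 2/r − v²/μ = 6.433×10⁻⁷ − 3.585×10⁻⁷ = 2.848×10⁻⁷ m⁻¹.
a = 3.512×10⁶ m = 3511.7 km.

a ≈ 3512 km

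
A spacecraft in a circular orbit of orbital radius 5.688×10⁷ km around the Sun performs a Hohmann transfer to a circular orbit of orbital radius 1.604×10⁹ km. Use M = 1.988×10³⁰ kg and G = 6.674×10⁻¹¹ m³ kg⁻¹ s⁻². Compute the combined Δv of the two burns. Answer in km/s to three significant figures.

Δv_total ≈ 25.5 km/s

μ = GM = 6.674×10⁻¹¹ × 1.988×10³⁰ = 1.327×10²⁰ m³/s².
r₁ = 5.688×10⁷ km = 5.688×10¹⁰ m.
r₂ = 1.604×10⁹ km = 1.604×10¹² m.
Transfer ellipse a_t = (r₁ + r₂)/2 = 8.304×10¹¹ m.
At r₁: circular v_c1 = √(μ/r₁) = 48300 m/s; transfer-perihelion v_p = √[μ(2/r₁ − 1/a_t)] = 67120 m/s.
Δv₁ = v_p − v_c1 = 18830 m/s.
At r₂: circular v_c2 = √(μ/r₂) = 9095 m/s; transfer-aphelion v_a = √[μ(2/r₂ − 1/a_t)] = 2380 m/s.
Δv₂ = v_c2 − v_a = 6715 m/s.
Total Δv = Δv₁ + Δv₂ = 25540 m/s = 25.54 km/s.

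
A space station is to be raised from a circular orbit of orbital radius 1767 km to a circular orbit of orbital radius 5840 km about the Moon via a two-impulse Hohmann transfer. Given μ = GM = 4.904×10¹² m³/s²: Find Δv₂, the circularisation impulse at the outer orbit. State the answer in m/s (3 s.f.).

r₁ = 1767 km = 1.767×10⁶ m.
r₂ = 5840 km = 5.840×10⁶ m.
Transfer ellipse a_t = (r₁ + r₂)/2 = 3.804×10⁶ m.
At r₁: circular v_c1 = √(μ/r₁) = 1666 m/s; transfer-perilune v_p = √[μ(2/r₁ − 1/a_t)] = 2064 m/s.
At r₂: circular v_c2 = √(μ/r₂) = 916.4 m/s; transfer-apolune v_a = √[μ(2/r₂ − 1/a_t)] = 624.6 m/s.
Δv₂ = v_c2 − v_a = 291.8 m/s.

Δv ≈ 292 m/s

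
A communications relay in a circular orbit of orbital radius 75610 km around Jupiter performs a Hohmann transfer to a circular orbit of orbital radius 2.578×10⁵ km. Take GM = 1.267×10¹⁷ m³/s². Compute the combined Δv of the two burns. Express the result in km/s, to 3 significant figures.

Δv_total ≈ 17.2 km/s

r₁ = 75610 km = 7.561×10⁷ m.
r₂ = 2.578×10⁵ km = 2.578×10⁸ m.
Transfer ellipse a_t = (r₁ + r₂)/2 = 1.667×10⁸ m.
At r₁: circular v_c1 = √(μ/r₁) = 40940 m/s; transfer-perijove v_p = √[μ(2/r₁ − 1/a_t)] = 50910 m/s.
Δv₁ = v_p − v_c1 = 9970 m/s.
At r₂: circular v_c2 = √(μ/r₂) = 22170 m/s; transfer-apojove v_a = √[μ(2/r₂ − 1/a_t)] = 14930 m/s.
Δv₂ = v_c2 − v_a = 7239 m/s.
Total Δv = Δv₁ + Δv₂ = 17210 m/s = 17.21 km/s.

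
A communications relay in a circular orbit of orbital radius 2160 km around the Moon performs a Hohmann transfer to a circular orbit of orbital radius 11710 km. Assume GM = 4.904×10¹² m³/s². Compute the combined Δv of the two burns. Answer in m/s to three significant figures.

Δv_total ≈ 737 m/s

r₁ = 2160 km = 2.160×10⁶ m.
r₂ = 11710 km = 1.171×10⁷ m.
Transfer ellipse a_t = (r₁ + r₂)/2 = 6.935×10⁶ m.
At r₁: circular v_c1 = √(μ/r₁) = 1507 m/s; transfer-perilune v_p = √[μ(2/r₁ − 1/a_t)] = 1958 m/s.
Δv₁ = v_p − v_c1 = 451.2 m/s.
At r₂: circular v_c2 = √(μ/r₂) = 647.1 m/s; transfer-apolune v_a = √[μ(2/r₂ − 1/a_t)] = 361.2 m/s.
Δv₂ = v_c2 − v_a = 286.0 m/s.
Total Δv = Δv₁ + Δv₂ = 737.2 m/s.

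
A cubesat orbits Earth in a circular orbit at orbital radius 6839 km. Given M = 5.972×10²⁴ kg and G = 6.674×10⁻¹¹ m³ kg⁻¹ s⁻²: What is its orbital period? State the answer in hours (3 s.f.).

μ = GM = 6.674×10⁻¹¹ × 5.972×10²⁴ = 3.986×10¹⁴ m³/s².
r = 6839 km = 6.839×10⁶ m.
Kepler's third law: T = 2π√(r³/μ) = 2π√((6.839×10⁶)³ / 3.986×10¹⁴).
r³/μ = 8.025×10⁵ s², so T = 2π × 8.959×10² = 5.629×10³ s.
Converting: 5.629×10³ s ÷ 3600 = 1.564 hours.

T ≈ 1.56 hours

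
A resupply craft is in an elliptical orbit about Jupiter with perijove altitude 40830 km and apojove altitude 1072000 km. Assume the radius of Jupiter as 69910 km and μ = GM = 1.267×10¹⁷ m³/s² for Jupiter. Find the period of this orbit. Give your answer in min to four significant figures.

T ≈ 4611 min

r_p = 69910 + 40830 = 110740 km = 1.1074×10⁸ m.
r_a = 69910 + 1072000 = 1141900 km = 1.1419×10⁹ m.
Semi-major axis a = (r_p + r_a)/2 = (1.1074×10⁵ + 1.1419×10⁶)/2 = 6.2632×10⁵ km = 6.263×10⁸ m.
By Kepler's third law T = 2π√(a³/μ) = 2π × 4.404×10⁴ = 2.767×10⁵ s.
= 4611 min.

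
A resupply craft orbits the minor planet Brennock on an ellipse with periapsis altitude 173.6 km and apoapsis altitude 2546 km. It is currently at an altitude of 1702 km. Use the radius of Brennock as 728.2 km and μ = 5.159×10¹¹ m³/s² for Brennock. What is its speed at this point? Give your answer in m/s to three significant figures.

r_p = 728.2 + 173.6 = 901.80 km = 9.0180×10⁵ m.
r_a = 728.2 + 2546 = 3274.2 km = 3.2742×10⁶ m.
r = 728.2 + 1702 = 2430.2 km = 2.430×10⁶ m.
Semi-major axis a = (r_p + r_a)/2 = 2088.0 km = 2.088×10⁶ m.
Vis-viva: v² = μ(2/r − 1/a) = 5.159×10¹¹ × (8.230×10⁻⁷ − 4.789×10⁻⁷) = 1.775×10⁵ m²/s².
v = 421.3 m/s.

v ≈ 421 m/s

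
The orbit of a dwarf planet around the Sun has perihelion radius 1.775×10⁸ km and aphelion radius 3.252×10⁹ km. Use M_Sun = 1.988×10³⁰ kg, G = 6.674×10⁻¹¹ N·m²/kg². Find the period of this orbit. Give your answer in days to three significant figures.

T ≈ 14200 days

μ = GM = 6.674×10⁻¹¹ × 1.988×10³⁰ = 1.327×10²⁰ m³/s².
Semi-major axis a = (r_p + r_a)/2 = (1.7750×10⁸ + 3.2520×10⁹)/2 = 1.7148×10⁹ km = 1.715×10¹² m.
By Kepler's third law T = 2π√(a³/μ) = 2π × 1.949×10⁸ = 1.225×10⁹ s.
= 14180 days.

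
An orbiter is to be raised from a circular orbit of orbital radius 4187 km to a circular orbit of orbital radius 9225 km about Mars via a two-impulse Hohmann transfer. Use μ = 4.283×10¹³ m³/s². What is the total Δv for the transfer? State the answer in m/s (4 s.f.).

r₁ = 4187 km = 4.187×10⁶ m.
r₂ = 9225 km = 9.225×10⁶ m.
Transfer ellipse a_t = (r₁ + r₂)/2 = 6.706×10⁶ m.
At r₁: circular v_c1 = √(μ/r₁) = 3198 m/s; transfer-periapsis v_p = √[μ(2/r₁ − 1/a_t)] = 3751 m/s.
Δv₁ = v_p − v_c1 = 552.9 m/s.
At r₂: circular v_c2 = √(μ/r₂) = 2155 m/s; transfer-apoapsis v_a = √[μ(2/r₂ − 1/a_t)] = 1703 m/s.
Δv₂ = v_c2 − v_a = 452.1 m/s.
Total Δv = Δv₁ + Δv₂ = 1005 m/s.

Δv_total ≈ 1005 m/s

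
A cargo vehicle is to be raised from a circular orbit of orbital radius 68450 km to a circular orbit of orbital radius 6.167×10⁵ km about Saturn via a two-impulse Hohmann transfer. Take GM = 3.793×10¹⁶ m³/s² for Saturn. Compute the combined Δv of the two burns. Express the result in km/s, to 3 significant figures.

Δv_total ≈ 12.4 km/s

r₁ = 68450 km = 6.845×10⁷ m.
r₂ = 6.167×10⁵ km = 6.167×10⁸ m.
Transfer ellipse a_t = (r₁ + r₂)/2 = 3.426×10⁸ m.
At r₁: circular v_c1 = √(μ/r₁) = 23540 m/s; transfer-perikrone v_p = √[μ(2/r₁ − 1/a_t)] = 31580 m/s.
Δv₁ = v_p − v_c1 = 8044 m/s.
At r₂: circular v_c2 = √(μ/r₂) = 7842 m/s; transfer-apokrone v_a = √[μ(2/r₂ − 1/a_t)] = 3506 m/s.
Δv₂ = v_c2 − v_a = 4337 m/s.
Total Δv = Δv₁ + Δv₂ = 12380 m/s = 12.38 km/s.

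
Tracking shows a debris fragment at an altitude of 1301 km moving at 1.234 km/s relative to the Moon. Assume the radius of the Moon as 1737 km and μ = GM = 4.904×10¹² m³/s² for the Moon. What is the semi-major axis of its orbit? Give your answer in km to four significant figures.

a ≈ 2875 km

r = 1737 + 1301 = 3038.0 km = 3.038×10⁶ m.
Specific orbital energy ε = v²/2 − μ/r = (1234)²/2 − 4.904×10¹²/3.038×10⁶ = -8.528×10⁵ J/kg.
Since ε = −μ/(2a), a = −μ/(2ε) = 2.875×10⁶ m = 2875.1 km.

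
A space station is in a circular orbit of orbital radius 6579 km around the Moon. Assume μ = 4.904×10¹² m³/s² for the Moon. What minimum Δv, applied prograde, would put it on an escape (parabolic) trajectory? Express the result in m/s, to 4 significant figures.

Δv ≈ 357.6 m/s

r = 6579 km = 6.579×10⁶ m.
Circular speed v_c = √(μ/r) = 863.4 m/s.
Escape speed v_esc = √(2μ/r) = √2 × v_c = 1221 m/s.
Δv = v_esc − v_c = 357.6 m/s.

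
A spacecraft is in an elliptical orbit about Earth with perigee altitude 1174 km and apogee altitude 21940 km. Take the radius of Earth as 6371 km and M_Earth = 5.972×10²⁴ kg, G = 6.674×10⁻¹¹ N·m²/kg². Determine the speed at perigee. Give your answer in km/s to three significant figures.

v ≈ 9.13 km/s

μ = GM = 6.674×10⁻¹¹ × 5.972×10²⁴ = 3.986×10¹⁴ m³/s².
r_p = 6371 + 1174 = 7545.0 km = 7.5450×10⁶ m.
r_a = 6371 + 21940 = 28311 km = 2.8311×10⁷ m.
Semi-major axis a = (r_p + r_a)/2 = 17928 km = 1.793×10⁷ m.
Vis-viva: v² = μ(2/r − 1/a) = 3.986×10¹⁴ × (2.651×10⁻⁷ − 5.578×10⁻⁸) = 8.342×10⁷ m²/s².
v = 9133 m/s = 9.133 km/s.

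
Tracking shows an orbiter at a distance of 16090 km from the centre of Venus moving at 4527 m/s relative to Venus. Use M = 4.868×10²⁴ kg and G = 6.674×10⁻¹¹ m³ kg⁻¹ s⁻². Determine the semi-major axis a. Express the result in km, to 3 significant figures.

a ≈ 16300 km

μ = GM = 6.674×10⁻¹¹ × 4.868×10²⁴ = 3.249×10¹⁴ m³/s².
r = 1.609×10⁷ m.
Vis-viva rearranged: 1/a = 2/r − v²/μ = 1.243×10⁻⁷ − 6.308×10⁻⁸ = 6.122×10⁻⁸ m⁻¹.
a = 1.633×10⁷ m = 16334 km.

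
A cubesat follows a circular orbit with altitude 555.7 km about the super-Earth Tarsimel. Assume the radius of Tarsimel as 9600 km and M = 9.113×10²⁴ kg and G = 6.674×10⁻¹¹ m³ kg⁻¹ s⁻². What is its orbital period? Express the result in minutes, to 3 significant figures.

T ≈ 137 minutes

μ = GM = 6.674×10⁻¹¹ × 9.113×10²⁴ = 6.082×10¹⁴ m³/s².
r = 9600 + 555.7 = 10156 km = 1.0156×10⁷ m.
Kepler's third law: T = 2π√(r³/μ) = 2π√((1.016×10⁷)³ / 6.082×10¹⁴).
r³/μ = 1.722×10⁶ s², so T = 2π × 1.312×10³ = 8.246×10³ s.
Converting: 8.246×10³ s ÷ 60.00 = 137.4 minutes.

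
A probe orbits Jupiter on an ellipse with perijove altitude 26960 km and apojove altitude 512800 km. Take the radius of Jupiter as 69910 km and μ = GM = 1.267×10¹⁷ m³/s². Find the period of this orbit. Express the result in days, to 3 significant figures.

r_p = 69910 + 26960 = 96870 km = 9.6870×10⁷ m.
r_a = 69910 + 512800 = 582710 km = 5.8271×10⁸ m.
Semi-major axis a = (r_p + r_a)/2 = (96870 + 5.8271×10⁵)/2 = 3.3979×10⁵ km = 3.398×10⁸ m.
By Kepler's third law T = 2π√(a³/μ) = 2π × 1.760×10⁴ = 1.106×10⁵ s.
= 1.280 days.

T ≈ 1.28 days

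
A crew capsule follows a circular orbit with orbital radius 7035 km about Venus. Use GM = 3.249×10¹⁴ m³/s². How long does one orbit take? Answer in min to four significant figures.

r = 7035 km = 7.035×10⁶ m.
Kepler's third law: T = 2π√(r³/μ) = 2π√((7.035×10⁶)³ / 3.249×10¹⁴).
r³/μ = 1.072×10⁶ s², so T = 2π × 1.035×10³ = 6.504×10³ s.
Converting: 6.504×10³ s ÷ 60.00 = 108.4 min.

T ≈ 108.4 min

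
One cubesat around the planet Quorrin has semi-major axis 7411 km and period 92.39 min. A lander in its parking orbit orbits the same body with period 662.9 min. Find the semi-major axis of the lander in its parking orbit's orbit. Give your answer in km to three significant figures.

a₂ ≈ 27600 km

Kepler's third law: a³ ∝ T², so a₂ = a₁ (T₂/T₁)^(2/3).
T₂/T₁ = 7.175, (T₂/T₁)^(2/3) = 3.720.
a₂ = 7411 × 3.720 = 27570 km.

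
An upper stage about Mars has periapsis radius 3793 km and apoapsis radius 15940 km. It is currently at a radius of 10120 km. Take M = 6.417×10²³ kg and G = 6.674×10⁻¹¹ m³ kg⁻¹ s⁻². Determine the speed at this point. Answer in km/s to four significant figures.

μ = GM = 6.674×10⁻¹¹ × 6.417×10²³ = 4.283×10¹³ m³/s².
Semi-major axis a = (r_p + r_a)/2 = 9866.5 km = 9.866×10⁶ m.
Vis-viva: v² = μ(2/r − 1/a) = 4.283×10¹³ × (1.976×10⁻⁷ − 1.014×10⁻⁷) = 4.123×10⁶ m²/s².
v = 2031 m/s = 2.031 km/s.

v ≈ 2.031 km/s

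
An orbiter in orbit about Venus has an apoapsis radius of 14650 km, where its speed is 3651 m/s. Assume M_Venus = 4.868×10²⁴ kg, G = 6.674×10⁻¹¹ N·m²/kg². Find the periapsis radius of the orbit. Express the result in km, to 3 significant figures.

μ = GM = 6.674×10⁻¹¹ × 4.868×10²⁴ = 3.249×10¹⁴ m³/s².
r_a = 1.465×10⁷ m.
Specific energy ε = v²/2 − μ/r = -1.551×10⁷ J/kg, so a = −μ/(2ε) = 1.047×10⁷ m.
The apsides satisfy r_p + r_a = 2a, so the periapsis radius is 2a − r_a = 6.295×10⁶ m = 6294.6 km.

periapsis radius ≈ 6290 km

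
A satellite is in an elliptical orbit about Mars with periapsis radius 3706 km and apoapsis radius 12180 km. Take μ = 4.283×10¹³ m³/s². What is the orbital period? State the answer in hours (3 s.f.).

T ≈ 5.97 hours

Semi-major axis a = (r_p + r_a)/2 = (3706.0 + 12180)/2 = 7943.0 km = 7.943×10⁶ m.
By Kepler's third law T = 2π√(a³/μ) = 2π × 3.421×10³ = 2.149×10⁴ s.
= 5.970 hours.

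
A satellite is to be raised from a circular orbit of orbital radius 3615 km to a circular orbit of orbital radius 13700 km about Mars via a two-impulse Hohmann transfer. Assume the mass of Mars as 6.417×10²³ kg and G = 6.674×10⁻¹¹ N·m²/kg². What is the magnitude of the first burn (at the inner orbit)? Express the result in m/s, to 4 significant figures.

μ = GM = 6.674×10⁻¹¹ × 6.417×10²³ = 4.283×10¹³ m³/s².
r₁ = 3615 km = 3.615×10⁶ m.
r₂ = 13700 km = 1.370×10⁷ m.
Transfer ellipse a_t = (r₁ + r₂)/2 = 8.658×10⁶ m.
At r₁: circular v_c1 = √(μ/r₁) = 3442 m/s; transfer-periapsis v_p = √[μ(2/r₁ − 1/a_t)] = 4330 m/s.
Δv₁ = v_p − v_c1 = 887.9 m/s.

Δv ≈ 887.9 m/s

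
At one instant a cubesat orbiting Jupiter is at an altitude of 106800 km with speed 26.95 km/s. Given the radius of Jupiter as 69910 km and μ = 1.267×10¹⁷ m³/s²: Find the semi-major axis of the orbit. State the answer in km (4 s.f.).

r = 69910 + 106800 = 1.7671×10⁵ km = 1.767×10⁸ m.
Vis-viva rearranged: 1/a = 2/r − v²/μ = 1.132×10⁻⁸ − 5.732×10⁻⁹ = 5.586×10⁻⁹ m⁻¹.
a = 1.790×10⁸ m = 1.7903×10⁵ km.

a ≈ 1.790×10⁵ km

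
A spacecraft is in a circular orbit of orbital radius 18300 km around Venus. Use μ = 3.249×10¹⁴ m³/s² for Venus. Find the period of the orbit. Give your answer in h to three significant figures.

r = 18300 km = 1.830×10⁷ m.
Kepler's third law: T = 2π√(r³/μ) = 2π√((1.830×10⁷)³ / 3.249×10¹⁴).
r³/μ = 1.886×10⁷ s², so T = 2π × 4.343×10³ = 2.729×10⁴ s.
Converting: 2.729×10⁴ s ÷ 3600 = 7.580 h.

T ≈ 7.58 h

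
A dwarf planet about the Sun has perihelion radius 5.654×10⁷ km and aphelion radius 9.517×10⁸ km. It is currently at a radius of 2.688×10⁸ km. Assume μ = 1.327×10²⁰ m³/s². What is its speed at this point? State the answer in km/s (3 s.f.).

v ≈ 26.9 km/s

Semi-major axis a = (r_p + r_a)/2 = 5.0412×10⁸ km = 5.041×10¹¹ m.
Vis-viva: v² = μ(2/r − 1/a) = 1.327×10²⁰ × (7.440×10⁻¹² − 1.984×10⁻¹²) = 7.241×10⁸ m²/s².
v = 26910 m/s = 26.91 km/s.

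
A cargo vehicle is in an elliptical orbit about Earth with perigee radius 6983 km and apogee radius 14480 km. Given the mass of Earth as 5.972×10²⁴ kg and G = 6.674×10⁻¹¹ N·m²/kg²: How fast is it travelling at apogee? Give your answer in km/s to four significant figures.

v ≈ 4.232 km/s

μ = GM = 6.674×10⁻¹¹ × 5.972×10²⁴ = 3.986×10¹⁴ m³/s².
Semi-major axis a = (r_p + r_a)/2 = 10732 km = 1.073×10⁷ m.
Vis-viva: v² = μ(2/r − 1/a) = 3.986×10¹⁴ × (1.381×10⁻⁷ − 9.318×10⁻⁸) = 1.791×10⁷ m²/s².
v = 4232 m/s = 4.232 km/s.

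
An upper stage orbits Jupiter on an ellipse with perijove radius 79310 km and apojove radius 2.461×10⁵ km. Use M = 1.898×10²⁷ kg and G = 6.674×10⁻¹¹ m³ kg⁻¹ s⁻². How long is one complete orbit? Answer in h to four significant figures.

μ = GM = 6.674×10⁻¹¹ × 1.898×10²⁷ = 1.267×10¹⁷ m³/s².
Semi-major axis a = (r_p + r_a)/2 = (79310 + 2.4610×10⁵)/2 = 1.6270×10⁵ km = 1.627×10⁸ m.
By Kepler's third law T = 2π√(a³/μ) = 2π × 5.831×10³ = 3.664×10⁴ s.
= 10.18 h.

T ≈ 10.18 h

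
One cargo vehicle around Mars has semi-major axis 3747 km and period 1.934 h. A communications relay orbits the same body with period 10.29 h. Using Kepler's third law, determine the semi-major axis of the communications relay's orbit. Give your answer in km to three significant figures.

Kepler's third law: a³ ∝ T², so a₂ = a₁ (T₂/T₁)^(2/3).
T₂/T₁ = 5.321, (T₂/T₁)^(2/3) = 3.048.
a₂ = 3747 × 3.048 = 11420 km.

a₂ ≈ 11400 km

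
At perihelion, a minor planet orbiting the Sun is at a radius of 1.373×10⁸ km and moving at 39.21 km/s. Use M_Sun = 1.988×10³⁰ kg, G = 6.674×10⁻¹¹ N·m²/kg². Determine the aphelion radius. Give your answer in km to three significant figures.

μ = GM = 6.674×10⁻¹¹ × 1.988×10³⁰ = 1.327×10²⁰ m³/s².
r_p = 1.373×10¹¹ m.
Specific energy ε = v²/2 − μ/r = -1.976×10⁸ J/kg, so a = −μ/(2ε) = 3.357×10¹¹ m.
The apsides satisfy r_p + r_a = 2a, so the aphelion radius is 2a − r_p = 5.340×10¹¹ m = 5.3404×10⁸ km.

aphelion radius ≈ 5.34×10⁸ km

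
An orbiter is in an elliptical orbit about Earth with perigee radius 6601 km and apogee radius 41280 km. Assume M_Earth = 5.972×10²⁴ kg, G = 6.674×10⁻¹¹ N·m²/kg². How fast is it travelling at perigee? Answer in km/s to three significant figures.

μ = GM = 6.674×10⁻¹¹ × 5.972×10²⁴ = 3.986×10¹⁴ m³/s².
Semi-major axis a = (r_p + r_a)/2 = 23940 km = 2.394×10⁷ m.
Vis-viva: v² = μ(2/r − 1/a) = 3.986×10¹⁴ × (3.030×10⁻⁷ − 4.177×10⁻⁸) = 1.041×10⁸ m²/s².
v = 10200 m/s = 10.20 km/s.

v ≈ 10.2 km/s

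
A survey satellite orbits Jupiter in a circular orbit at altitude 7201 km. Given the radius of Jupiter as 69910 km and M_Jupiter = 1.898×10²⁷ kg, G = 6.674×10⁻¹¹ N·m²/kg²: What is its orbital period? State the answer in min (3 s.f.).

T ≈ 199 min

μ = GM = 6.674×10⁻¹¹ × 1.898×10²⁷ = 1.267×10¹⁷ m³/s².
r = 69910 + 7201 = 77111 km = 7.7111×10⁷ m.
Kepler's third law: T = 2π√(r³/μ) = 2π√((7.711×10⁷)³ / 1.267×10¹⁷).
r³/μ = 3.620×10⁶ s², so T = 2π × 1.903×10³ = 1.195×10⁴ s.
Converting: 1.195×10⁴ s ÷ 60.00 = 199.2 min.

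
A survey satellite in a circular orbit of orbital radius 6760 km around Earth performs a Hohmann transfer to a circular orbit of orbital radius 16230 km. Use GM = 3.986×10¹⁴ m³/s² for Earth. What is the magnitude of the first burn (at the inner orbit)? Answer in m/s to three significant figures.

r₁ = 6760 km = 6.760×10⁶ m.
r₂ = 16230 km = 1.623×10⁷ m.
Transfer ellipse a_t = (r₁ + r₂)/2 = 1.150×10⁷ m.
At r₁: circular v_c1 = √(μ/r₁) = 7679 m/s; transfer-perigee v_p = √[μ(2/r₁ − 1/a_t)] = 9124 m/s.
Δv₁ = v_p − v_c1 = 1445 m/s.

Δv ≈ 1450 m/s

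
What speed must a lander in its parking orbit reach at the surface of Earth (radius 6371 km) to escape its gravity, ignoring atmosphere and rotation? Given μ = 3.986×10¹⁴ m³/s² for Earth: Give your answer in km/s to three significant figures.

v_esc ≈ 11.2 km/s

r = R = 6.371×10⁶ m.
Escape speed v_esc = √(2μ/r) = √(2 × 3.986×10¹⁴ / 6.371×10⁶) = √(1.251×10⁸) = 11190 m/s.
= 11.19 km/s.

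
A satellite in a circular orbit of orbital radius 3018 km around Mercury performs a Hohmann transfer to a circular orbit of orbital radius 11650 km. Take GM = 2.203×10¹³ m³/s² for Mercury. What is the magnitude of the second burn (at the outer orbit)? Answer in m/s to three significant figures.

Δv ≈ 493 m/s

r₁ = 3018 km = 3.018×10⁶ m.
r₂ = 11650 km = 1.165×10⁷ m.
Transfer ellipse a_t = (r₁ + r₂)/2 = 7.334×10⁶ m.
At r₁: circular v_c1 = √(μ/r₁) = 2702 m/s; transfer-periherm v_p = √[μ(2/r₁ − 1/a_t)] = 3405 m/s.
At r₂: circular v_c2 = √(μ/r₂) = 1375 m/s; transfer-apoherm v_a = √[μ(2/r₂ − 1/a_t)] = 882.1 m/s.
Δv₂ = v_c2 − v_a = 493.0 m/s.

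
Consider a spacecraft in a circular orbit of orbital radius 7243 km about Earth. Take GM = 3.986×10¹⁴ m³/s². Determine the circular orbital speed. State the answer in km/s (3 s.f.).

v ≈ 7.42 km/s

r = 7243 km = 7.243×10⁶ m.
For a circular orbit v = √(μ/r) = √(3.986×10¹⁴ / 7.243×10⁶) = √(5.503×10⁷) = 7418 m/s.
That is 7.418 km/s.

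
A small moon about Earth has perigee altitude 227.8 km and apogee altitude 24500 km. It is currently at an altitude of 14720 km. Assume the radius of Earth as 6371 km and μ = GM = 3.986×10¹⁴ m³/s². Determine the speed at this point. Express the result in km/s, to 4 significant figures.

v ≈ 4.065 km/s

r_p = 6371 + 227.8 = 6598.8 km = 6.5988×10⁶ m.
r_a = 6371 + 24500 = 30871 km = 3.0871×10⁷ m.
r = 6371 + 14720 = 21091 km = 2.109×10⁷ m.
Semi-major axis a = (r_p + r_a)/2 = 18735 km = 1.873×10⁷ m.
Vis-viva: v² = μ(2/r − 1/a) = 3.986×10¹⁴ × (9.483×10⁻⁸ − 5.338×10⁻⁸) = 1.652×10⁷ m²/s².
v = 4065 m/s = 4.065 km/s.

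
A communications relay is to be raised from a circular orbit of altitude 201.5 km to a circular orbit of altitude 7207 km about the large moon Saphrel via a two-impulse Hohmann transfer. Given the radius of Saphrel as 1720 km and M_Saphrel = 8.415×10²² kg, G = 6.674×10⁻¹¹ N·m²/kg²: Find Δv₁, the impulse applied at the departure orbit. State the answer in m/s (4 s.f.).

μ = GM = 6.674×10⁻¹¹ × 8.415×10²² = 5.616×10¹² m³/s².
r₁ = 1720 + 201.5 = 1921.5 km = 1.9215×10⁶ m.
r₂ = 1720 + 7207 = 8927.0 km = 8.9270×10⁶ m.
Transfer ellipse a_t = (r₁ + r₂)/2 = 5.424×10⁶ m.
At r₁: circular v_c1 = √(μ/r₁) = 1710 m/s; transfer-periapsis v_p = √[μ(2/r₁ − 1/a_t)] = 2193 m/s.
Δv₁ = v_p − v_c1 = 483.6 m/s.

Δv ≈ 483.6 m/s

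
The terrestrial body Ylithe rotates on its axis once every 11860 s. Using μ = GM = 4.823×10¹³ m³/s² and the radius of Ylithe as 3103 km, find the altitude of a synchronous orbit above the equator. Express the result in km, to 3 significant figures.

A synchronous orbit has period T, so by Kepler's third law a = (μT²/4π²)^(1/3).
μT²/4π² = 4.823×10¹³ × (1.186×10⁴)² / 39.48 = 1.718×10²⁰ m³.
a = 5.560×10⁶ m = 5559.6 km.
Altitude h = a − R = 5559.6 − 3103 = 2456.6 km.

h_sync ≈ 2460 km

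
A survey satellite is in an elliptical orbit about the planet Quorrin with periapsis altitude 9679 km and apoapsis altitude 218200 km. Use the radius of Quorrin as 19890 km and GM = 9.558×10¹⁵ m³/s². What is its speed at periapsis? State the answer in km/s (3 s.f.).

v ≈ 24.0 km/s

r_p = 19890 + 9679 = 29569 km = 2.9569×10⁷ m.
r_a = 19890 + 218200 = 238090 km = 2.3809×10⁸ m.
Semi-major axis a = (r_p + r_a)/2 = 1.3383×10⁵ km = 1.338×10⁸ m.
Vis-viva: v² = μ(2/r − 1/a) = 9.558×10¹⁵ × (6.764×10⁻⁸ − 7.472×10⁻⁹) = 5.751×10⁸ m²/s².
v = 23980 m/s = 23.98 km/s.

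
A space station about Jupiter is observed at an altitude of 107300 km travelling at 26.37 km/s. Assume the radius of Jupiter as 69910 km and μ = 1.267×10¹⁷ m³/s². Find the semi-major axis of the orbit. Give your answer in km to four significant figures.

a ≈ 1.725×10⁵ km

r = 69910 + 107300 = 1.7721×10⁵ km = 1.772×10⁸ m.
Vis-viva rearranged: 1/a = 2/r − v²/μ = 1.129×10⁻⁸ − 5.488×10⁻⁹ = 5.798×10⁻⁹ m⁻¹.
a = 1.725×10⁸ m = 1.7248×10⁵ km.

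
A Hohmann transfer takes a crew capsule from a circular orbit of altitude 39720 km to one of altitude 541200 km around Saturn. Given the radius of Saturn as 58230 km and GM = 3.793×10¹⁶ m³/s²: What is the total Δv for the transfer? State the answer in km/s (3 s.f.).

Δv_total ≈ 9.86 km/s

r₁ = 58230 + 39720 = 97950 km = 9.7950×10⁷ m.
r₂ = 58230 + 541200 = 599430 km = 5.9943×10⁸ m.
Transfer ellipse a_t = (r₁ + r₂)/2 = 3.487×10⁸ m.
At r₁: circular v_c1 = √(μ/r₁) = 19680 m/s; transfer-perikrone v_p = √[μ(2/r₁ − 1/a_t)] = 25800 m/s.
Δv₁ = v_p − v_c1 = 6123 m/s.
At r₂: circular v_c2 = √(μ/r₂) = 7955 m/s; transfer-apokrone v_a = √[μ(2/r₂ − 1/a_t)] = 4216 m/s.
Δv₂ = v_c2 − v_a = 3739 m/s.
Total Δv = Δv₁ + Δv₂ = 9861 m/s = 9.861 km/s.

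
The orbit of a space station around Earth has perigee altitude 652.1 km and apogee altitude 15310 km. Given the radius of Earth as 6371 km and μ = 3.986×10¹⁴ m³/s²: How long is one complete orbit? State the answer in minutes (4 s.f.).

T ≈ 285.2 minutes

r_p = 6371 + 652.1 = 7023.1 km = 7.0231×10⁶ m.
r_a = 6371 + 15310 = 21681 km = 2.1681×10⁷ m.
Semi-major axis a = (r_p + r_a)/2 = (7023.1 + 21681)/2 = 14352 km = 1.435×10⁷ m.
By Kepler's third law T = 2π√(a³/μ) = 2π × 2.723×10³ = 1.711×10⁴ s.
= 285.2 minutes.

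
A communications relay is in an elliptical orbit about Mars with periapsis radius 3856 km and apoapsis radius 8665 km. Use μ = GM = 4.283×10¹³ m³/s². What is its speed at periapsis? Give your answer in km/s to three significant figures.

v ≈ 3.92 km/s

Semi-major axis a = (r_p + r_a)/2 = 6260.5 km = 6.260×10⁶ m.
Vis-viva: v² = μ(2/r − 1/a) = 4.283×10¹³ × (5.187×10⁻⁷ − 1.597×10⁻⁷) = 1.537×10⁷ m²/s².
v = 3921 m/s = 3.921 km/s.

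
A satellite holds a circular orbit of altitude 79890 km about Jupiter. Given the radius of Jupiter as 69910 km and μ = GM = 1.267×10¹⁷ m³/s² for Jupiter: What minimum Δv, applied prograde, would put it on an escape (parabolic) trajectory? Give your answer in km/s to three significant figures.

r = 69910 + 79890 = 149800 km = 1.4980×10⁸ m.
Circular speed v_c = √(μ/r) = 29080 m/s.
Escape speed v_esc = √(2μ/r) = √2 × v_c = 41130 m/s.
Δv = v_esc − v_c = 12050 m/s = 12.05 km/s.

Δv ≈ 12.0 km/s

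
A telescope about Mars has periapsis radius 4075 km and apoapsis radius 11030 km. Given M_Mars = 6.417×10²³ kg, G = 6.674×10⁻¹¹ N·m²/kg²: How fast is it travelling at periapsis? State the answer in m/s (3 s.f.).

μ = GM = 6.674×10⁻¹¹ × 6.417×10²³ = 4.283×10¹³ m³/s².
Semi-major axis a = (r_p + r_a)/2 = 7552.5 km = 7.552×10⁶ m.
Vis-viva: v² = μ(2/r − 1/a) = 4.283×10¹³ × (4.908×10⁻⁷ − 1.324×10⁻⁷) = 1.535×10⁷ m²/s².
v = 3918 m/s.

v ≈ 3920 m/s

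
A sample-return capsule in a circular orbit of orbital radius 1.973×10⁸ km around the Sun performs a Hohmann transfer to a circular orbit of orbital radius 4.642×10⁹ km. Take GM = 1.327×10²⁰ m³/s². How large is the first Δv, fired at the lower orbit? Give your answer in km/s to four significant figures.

r₁ = 1.973×10⁸ km = 1.973×10¹¹ m.
r₂ = 4.642×10⁹ km = 4.642×10¹² m.
Transfer ellipse a_t = (r₁ + r₂)/2 = 2.420×10¹² m.
At r₁: circular v_c1 = √(μ/r₁) = 25930 m/s; transfer-perihelion v_p = √[μ(2/r₁ − 1/a_t)] = 35920 m/s.
Δv₁ = v_p − v_c1 = 9987 m/s.
= 9.987 km/s.

Δv ≈ 9.987 km/s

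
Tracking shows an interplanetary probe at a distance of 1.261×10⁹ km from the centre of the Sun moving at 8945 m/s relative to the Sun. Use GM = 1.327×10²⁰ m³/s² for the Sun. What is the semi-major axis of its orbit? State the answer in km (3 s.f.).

r = 1.261×10¹² m.
Vis-viva rearranged: 1/a = 2/r − v²/μ = 1.586×10⁻¹² − 6.030×10⁻¹³ = 9.831×10⁻¹³ m⁻¹.
a = 1.017×10¹² m = 1.0172×10⁹ km.

a ≈ 1.02×10⁹ km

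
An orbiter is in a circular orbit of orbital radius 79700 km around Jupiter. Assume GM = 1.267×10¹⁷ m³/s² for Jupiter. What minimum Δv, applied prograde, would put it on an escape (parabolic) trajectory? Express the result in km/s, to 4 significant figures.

Δv ≈ 16.52 km/s

r = 79700 km = 7.970×10⁷ m.
Circular speed v_c = √(μ/r) = 39870 m/s.
Escape speed v_esc = √(2μ/r) = √2 × v_c = 56390 m/s.
Δv = v_esc − v_c = 16520 m/s = 16.52 km/s.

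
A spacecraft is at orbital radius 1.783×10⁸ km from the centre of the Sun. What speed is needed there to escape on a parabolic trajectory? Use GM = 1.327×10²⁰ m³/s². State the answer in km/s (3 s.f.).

v_esc ≈ 38.6 km/s

r = 1.783×10⁸ km = 1.783×10¹¹ m.
Escape speed v_esc = √(2μ/r) = √(2 × 1.327×10²⁰ / 1.783×10¹¹) = √(1.489×10⁹) = 38580 m/s.
= 38.58 km/s.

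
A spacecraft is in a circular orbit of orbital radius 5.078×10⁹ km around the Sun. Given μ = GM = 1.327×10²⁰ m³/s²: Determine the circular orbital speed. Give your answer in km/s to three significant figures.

r = 5.078×10⁹ km = 5.078×10¹² m.
For a circular orbit v = √(μ/r) = √(1.327×10²⁰ / 5.078×10¹²) = √(2.613×10⁷) = 5112 m/s.
That is 5.112 km/s.

v ≈ 5.11 km/s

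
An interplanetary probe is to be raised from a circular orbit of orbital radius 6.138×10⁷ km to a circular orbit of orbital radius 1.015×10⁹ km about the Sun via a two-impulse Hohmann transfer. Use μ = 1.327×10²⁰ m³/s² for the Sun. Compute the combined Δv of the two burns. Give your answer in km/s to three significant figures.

Δv_total ≈ 24.9 km/s

r₁ = 6.138×10⁷ km = 6.138×10¹⁰ m.
r₂ = 1.015×10⁹ km = 1.015×10¹² m.
Transfer ellipse a_t = (r₁ + r₂)/2 = 5.382×10¹¹ m.
At r₁: circular v_c1 = √(μ/r₁) = 46500 m/s; transfer-perihelion v_p = √[μ(2/r₁ − 1/a_t)] = 63850 m/s.
Δv₁ = v_p − v_c1 = 17360 m/s.
At r₂: circular v_c2 = √(μ/r₂) = 11430 m/s; transfer-aphelion v_a = √[μ(2/r₂ − 1/a_t)] = 3861 m/s.
Δv₂ = v_c2 − v_a = 7573 m/s.
Total Δv = Δv₁ + Δv₂ = 24930 m/s = 24.93 km/s.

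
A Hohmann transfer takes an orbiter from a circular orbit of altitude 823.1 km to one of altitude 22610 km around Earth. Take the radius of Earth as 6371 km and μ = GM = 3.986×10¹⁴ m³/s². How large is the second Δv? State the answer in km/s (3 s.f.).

r₁ = 6371 + 823.1 = 7194.1 km = 7.1941×10⁶ m.
r₂ = 6371 + 22610 = 28981 km = 2.8981×10⁷ m.
Transfer ellipse a_t = (r₁ + r₂)/2 = 1.809×10⁷ m.
At r₁: circular v_c1 = √(μ/r₁) = 7444 m/s; transfer-perigee v_p = √[μ(2/r₁ − 1/a_t)] = 9422 m/s.
At r₂: circular v_c2 = √(μ/r₂) = 3709 m/s; transfer-apogee v_a = √[μ(2/r₂ − 1/a_t)] = 2339 m/s.
Δv₂ = v_c2 − v_a = 1370 m/s.
= 1.370 km/s.

Δv ≈ 1.37 km/s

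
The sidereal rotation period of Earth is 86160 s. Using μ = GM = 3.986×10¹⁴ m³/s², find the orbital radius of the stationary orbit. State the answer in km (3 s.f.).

r_sync ≈ 42200 km

A synchronous orbit has period T, so by Kepler's third law a = (μT²/4π²)^(1/3).
μT²/4π² = 3.986×10¹⁴ × (8.616×10⁴)² / 39.48 = 7.495×10²² m³.
a = 4.216×10⁷ m = 42163 km.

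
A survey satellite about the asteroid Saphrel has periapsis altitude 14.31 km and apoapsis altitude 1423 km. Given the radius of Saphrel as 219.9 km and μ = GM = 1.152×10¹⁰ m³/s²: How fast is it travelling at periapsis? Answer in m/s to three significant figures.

r_p = 219.9 + 14.31 = 234.21 km = 2.3421×10⁵ m.
r_a = 219.9 + 1423 = 1642.9 km = 1.6429×10⁶ m.
Semi-major axis a = (r_p + r_a)/2 = 938.56 km = 9.386×10⁵ m.
Vis-viva: v² = μ(2/r − 1/a) = 1.152×10¹⁰ × (8.539×10⁻⁶ − 1.065×10⁻⁶) = 8.610×10⁴ m²/s².
v = 293.4 m/s.

v ≈ 293 m/s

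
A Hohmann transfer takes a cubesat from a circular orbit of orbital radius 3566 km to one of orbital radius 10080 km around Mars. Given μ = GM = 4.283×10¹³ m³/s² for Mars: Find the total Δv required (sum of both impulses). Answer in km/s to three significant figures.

r₁ = 3566 km = 3.566×10⁶ m.
r₂ = 10080 km = 1.008×10⁷ m.
Transfer ellipse a_t = (r₁ + r₂)/2 = 6.823×10⁶ m.
At r₁: circular v_c1 = √(μ/r₁) = 3466 m/s; transfer-periapsis v_p = √[μ(2/r₁ − 1/a_t)] = 4212 m/s.
Δv₁ = v_p − v_c1 = 746.7 m/s.
At r₂: circular v_c2 = √(μ/r₂) = 2061 m/s; transfer-apoapsis v_a = √[μ(2/r₂ − 1/a_t)] = 1490 m/s.
Δv₂ = v_c2 − v_a = 571.1 m/s.
Total Δv = Δv₁ + Δv₂ = 1318 m/s = 1.318 km/s.

Δv_total ≈ 1.32 km/s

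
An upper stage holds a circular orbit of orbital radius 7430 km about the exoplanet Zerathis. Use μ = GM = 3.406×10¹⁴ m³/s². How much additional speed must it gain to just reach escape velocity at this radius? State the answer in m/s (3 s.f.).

r = 7430 km = 7.430×10⁶ m.
Circular speed v_c = √(μ/r) = 6771 m/s.
Escape speed v_esc = √(2μ/r) = √2 × v_c = 9575 m/s.
Δv = v_esc − v_c = 2804 m/s.

Δv ≈ 2800 m/s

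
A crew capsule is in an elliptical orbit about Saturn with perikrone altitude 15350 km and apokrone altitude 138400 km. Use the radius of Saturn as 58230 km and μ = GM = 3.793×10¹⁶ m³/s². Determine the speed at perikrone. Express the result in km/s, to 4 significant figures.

v ≈ 27.39 km/s

r_p = 58230 + 15350 = 73580 km = 7.3580×10⁷ m.
r_a = 58230 + 138400 = 196630 km = 1.9663×10⁸ m.
Semi-major axis a = (r_p + r_a)/2 = 1.3510×10⁵ km = 1.351×10⁸ m.
Vis-viva: v² = μ(2/r − 1/a) = 3.793×10¹⁶ × (2.718×10⁻⁸ − 7.402×10⁻⁹) = 7.502×10⁸ m²/s².
v = 27390 m/s = 27.39 km/s.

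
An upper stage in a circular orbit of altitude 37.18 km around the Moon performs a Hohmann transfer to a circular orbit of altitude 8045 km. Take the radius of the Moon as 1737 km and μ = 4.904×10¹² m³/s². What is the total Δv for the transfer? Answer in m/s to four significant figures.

Δv_total ≈ 816.4 m/s

r₁ = 1737 + 37.18 = 1774.2 km = 1.7742×10⁶ m.
r₂ = 1737 + 8045 = 9782.0 km = 9.7820×10⁶ m.
Transfer ellipse a_t = (r₁ + r₂)/2 = 5.778×10⁶ m.
At r₁: circular v_c1 = √(μ/r₁) = 1663 m/s; transfer-perilune v_p = √[μ(2/r₁ − 1/a_t)] = 2163 m/s.
Δv₁ = v_p − v_c1 = 500.7 m/s.
At r₂: circular v_c2 = √(μ/r₂) = 708.0 m/s; transfer-apolune v_a = √[μ(2/r₂ − 1/a_t)] = 392.3 m/s.
Δv₂ = v_c2 − v_a = 315.7 m/s.
Total Δv = Δv₁ + Δv₂ = 816.4 m/s.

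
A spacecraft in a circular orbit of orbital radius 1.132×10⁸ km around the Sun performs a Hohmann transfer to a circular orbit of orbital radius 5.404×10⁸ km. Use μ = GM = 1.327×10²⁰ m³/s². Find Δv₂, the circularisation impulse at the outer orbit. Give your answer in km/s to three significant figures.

r₁ = 1.132×10⁸ km = 1.132×10¹¹ m.
r₂ = 5.404×10⁸ km = 5.404×10¹¹ m.
Transfer ellipse a_t = (r₁ + r₂)/2 = 3.268×10¹¹ m.
At r₁: circular v_c1 = √(μ/r₁) = 34240 m/s; transfer-perihelion v_p = √[μ(2/r₁ − 1/a_t)] = 44030 m/s.
At r₂: circular v_c2 = √(μ/r₂) = 15670 m/s; transfer-aphelion v_a = √[μ(2/r₂ − 1/a_t)] = 9223 m/s.
Δv₂ = v_c2 − v_a = 6448 m/s.
= 6.448 km/s.

Δv ≈ 6.45 km/s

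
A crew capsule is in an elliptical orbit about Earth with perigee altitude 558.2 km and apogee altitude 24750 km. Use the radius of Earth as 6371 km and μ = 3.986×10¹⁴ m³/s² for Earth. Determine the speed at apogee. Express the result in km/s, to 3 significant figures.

r_p = 6371 + 558.2 = 6929.2 km = 6.9292×10⁶ m.
r_a = 6371 + 24750 = 31121 km = 3.1121×10⁷ m.
Semi-major axis a = (r_p + r_a)/2 = 19025 km = 1.903×10⁷ m.
Vis-viva: v² = μ(2/r − 1/a) = 3.986×10¹⁴ × (6.427×10⁻⁸ − 5.256×10⁻⁸) = 4.665×10⁶ m²/s².
v = 2160 m/s = 2.160 km/s.

v ≈ 2.16 km/s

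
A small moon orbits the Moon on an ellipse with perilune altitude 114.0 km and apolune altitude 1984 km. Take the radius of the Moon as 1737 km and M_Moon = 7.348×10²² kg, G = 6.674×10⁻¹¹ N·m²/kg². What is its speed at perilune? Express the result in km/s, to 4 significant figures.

μ = GM = 6.674×10⁻¹¹ × 7.348×10²² = 4.904×10¹² m³/s².
r_p = 1737 + 114.0 = 1851.0 km = 1.8510×10⁶ m.
r_a = 1737 + 1984 = 3721.0 km = 3.7210×10⁶ m.
Semi-major axis a = (r_p + r_a)/2 = 2786.0 km = 2.786×10⁶ m.
Vis-viva: v² = μ(2/r − 1/a) = 4.904×10¹² × (1.080×10⁻⁶ − 3.589×10⁻⁷) = 3.539×10⁶ m²/s².
v = 1881 m/s = 1.881 km/s.

v ≈ 1.881 km/s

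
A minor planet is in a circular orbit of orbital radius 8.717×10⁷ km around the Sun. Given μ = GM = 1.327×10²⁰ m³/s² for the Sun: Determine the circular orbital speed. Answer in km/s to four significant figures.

r = 8.717×10⁷ km = 8.717×10¹⁰ m.
For a circular orbit v = √(μ/r) = √(1.327×10²⁰ / 8.717×10¹⁰) = √(1.522×10⁹) = 39020 m/s.
That is 39.02 km/s.

v ≈ 39.02 km/s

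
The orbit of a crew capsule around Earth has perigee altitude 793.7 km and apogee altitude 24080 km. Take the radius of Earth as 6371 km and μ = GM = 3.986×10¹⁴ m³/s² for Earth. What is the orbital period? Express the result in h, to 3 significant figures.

T ≈ 7.13 h

r_p = 6371 + 793.7 = 7164.7 km = 7.1647×10⁶ m.
r_a = 6371 + 24080 = 30451 km = 3.0451×10⁷ m.
Semi-major axis a = (r_p + r_a)/2 = (7164.7 + 30451)/2 = 18808 km = 1.881×10⁷ m.
By Kepler's third law T = 2π√(a³/μ) = 2π × 4.085×10³ = 2.567×10⁴ s.
= 7.130 h.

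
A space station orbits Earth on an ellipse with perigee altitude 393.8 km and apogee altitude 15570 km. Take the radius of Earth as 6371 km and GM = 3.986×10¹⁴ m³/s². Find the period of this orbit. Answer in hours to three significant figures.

r_p = 6371 + 393.8 = 6764.8 km = 6.7648×10⁶ m.
r_a = 6371 + 15570 = 21941 km = 2.1941×10⁷ m.
Semi-major axis a = (r_p + r_a)/2 = (6764.8 + 21941)/2 = 14353 km = 1.435×10⁷ m.
By Kepler's third law T = 2π√(a³/μ) = 2π × 2.724×10³ = 1.711×10⁴ s.
= 4.754 hours.

T ≈ 4.75 hours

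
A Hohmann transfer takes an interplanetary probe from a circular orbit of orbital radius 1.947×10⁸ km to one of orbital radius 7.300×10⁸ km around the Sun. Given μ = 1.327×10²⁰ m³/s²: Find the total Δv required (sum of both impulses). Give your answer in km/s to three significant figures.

Δv_total ≈ 11.4 km/s

r₁ = 1.947×10⁸ km = 1.947×10¹¹ m.
r₂ = 7.300×10⁸ km = 7.300×10¹¹ m.
Transfer ellipse a_t = (r₁ + r₂)/2 = 4.624×10¹¹ m.
At r₁: circular v_c1 = √(μ/r₁) = 26110 m/s; transfer-perihelion v_p = √[μ(2/r₁ − 1/a_t)] = 32800 m/s.
Δv₁ = v_p − v_c1 = 6697 m/s.
At r₂: circular v_c2 = √(μ/r₂) = 13480 m/s; transfer-aphelion v_a = √[μ(2/r₂ − 1/a_t)] = 8749 m/s.
Δv₂ = v_c2 − v_a = 4733 m/s.
Total Δv = Δv₁ + Δv₂ = 11430 m/s = 11.43 km/s.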